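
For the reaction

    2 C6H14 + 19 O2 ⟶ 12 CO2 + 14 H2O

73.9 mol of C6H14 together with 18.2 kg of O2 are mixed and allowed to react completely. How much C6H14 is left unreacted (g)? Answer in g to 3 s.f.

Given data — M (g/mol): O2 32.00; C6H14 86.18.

1210 g

n(C6H14) = 73.90 mol
n(O2) = 18.20×1000 / 32.00 = 568.8 mol
n/ν → C6H14: 36.95, O2: 29.94; O2 is limiting.
C6H14 consumed = (2/19) × 568.8 = 59.87 mol
C6H14 remaining = 73.90 − 59.87 = 14.03 mol
mass = 14.03 × 86.18 = 1209 g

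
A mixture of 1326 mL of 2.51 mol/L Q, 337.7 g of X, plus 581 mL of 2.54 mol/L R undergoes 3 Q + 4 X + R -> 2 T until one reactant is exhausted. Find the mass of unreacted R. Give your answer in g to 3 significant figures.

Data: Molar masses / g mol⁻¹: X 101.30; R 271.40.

174 g

n(Q) = 2.51 × 1326/1000 = 3.328 mol
n(X) = 337.7 / 101.30 = 3.334 mol
n(R) = 2.54 × 581.0/1000 = 1.476 mol
n/ν for Q = 3.328/3 = 1.109
n/ν for X = 3.334/4 = 0.8335
n/ν for R = 1.476/1 = 1.476
Smallest n/ν is X → limiting reagent.
R consumed = (1/4) × 3.334 = 0.8335 mol
R remaining = 1.476 − 0.8335 = 0.6425 mol
mass = 0.6425 × 271.40 = 174.4 g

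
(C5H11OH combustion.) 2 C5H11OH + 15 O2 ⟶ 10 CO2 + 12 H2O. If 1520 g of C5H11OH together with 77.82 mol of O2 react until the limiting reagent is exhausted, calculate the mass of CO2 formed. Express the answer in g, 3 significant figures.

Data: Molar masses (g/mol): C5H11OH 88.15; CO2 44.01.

n(C5H11OH) = 1520 / 88.15 = 17.24 mol
n(O2) = 77.82 mol
n/ν → C5H11OH: 8.620, O2: 5.188; O2 is limiting.
n(CO2) = (10/15) × 77.82 = 51.88 mol
mass = 51.88 × 44.01 = 2283 g

2280 g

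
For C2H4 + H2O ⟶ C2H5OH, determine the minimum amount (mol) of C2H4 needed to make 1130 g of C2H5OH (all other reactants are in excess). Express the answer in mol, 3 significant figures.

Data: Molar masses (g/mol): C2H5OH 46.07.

n(C2H5OH) = 1130 / 46.07 = 24.53 mol
n(C2H4) = (1/1) × 24.53 = 24.53 mol

24.5 mol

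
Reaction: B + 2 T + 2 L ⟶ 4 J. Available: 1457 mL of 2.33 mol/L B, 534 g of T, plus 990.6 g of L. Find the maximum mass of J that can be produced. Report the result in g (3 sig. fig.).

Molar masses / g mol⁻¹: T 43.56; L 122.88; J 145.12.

1970 g

n(B) = 2.33 × 1457/1000 = 3.395 mol
n(T) = 534.0 / 43.56 = 12.26 mol
n(L) = 990.6 / 122.88 = 8.062 mol
n/ν → B: 3.395, T: 6.130, L: 4.031; B is limiting.
n(J) = (4/1) × 3.395 = 13.58 mol
mass = 13.58 × 145.12 = 1971 g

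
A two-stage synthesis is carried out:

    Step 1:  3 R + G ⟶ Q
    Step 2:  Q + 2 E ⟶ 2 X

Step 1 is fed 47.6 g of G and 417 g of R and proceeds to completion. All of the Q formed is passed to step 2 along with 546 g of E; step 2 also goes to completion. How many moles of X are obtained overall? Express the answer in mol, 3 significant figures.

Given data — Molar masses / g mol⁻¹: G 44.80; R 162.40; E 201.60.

Step 1:
n(G) = 47.60 / 44.80 = 1.063 mol
n(R) = 417.0 / 162.40 = 2.568 mol
n/ν for G = 1.063/1 = 1.063
n/ν for R = 2.568/3 = 0.8560
Smallest n/ν is R → limiting reagent.
n(Q) produced = (1/3) × 2.568 = 0.8560 mol
Step 2:
n(Q) available = 0.8560 mol
n(E) = 546.0 / 201.60 = 2.708 mol
n/ν for Q = 0.8560/1 = 0.8560
n/ν for E = 2.708/2 = 1.354
Smallest n/ν is Q → limiting reagent.
n(X) = (2/1) × 0.8560 = 1.712 mol

1.71 mol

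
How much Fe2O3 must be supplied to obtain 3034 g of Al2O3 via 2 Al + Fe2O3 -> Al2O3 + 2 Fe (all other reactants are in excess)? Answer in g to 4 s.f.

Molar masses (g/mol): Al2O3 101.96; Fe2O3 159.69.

4752 g

n(Al2O3) = 3034 / 101.96 = 29.76 mol
n(Fe2O3) = (1/1) × 29.76 = 29.76 mol
mass = 29.76 × 159.69 = 4752 g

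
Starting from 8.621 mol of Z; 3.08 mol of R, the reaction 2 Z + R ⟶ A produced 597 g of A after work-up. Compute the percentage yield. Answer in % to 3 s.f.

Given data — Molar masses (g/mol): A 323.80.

n(Z) = 8.621 mol
n(R) = 3.080 mol
n/ν for Z = 8.621/2 = 4.311
n/ν for R = 3.080/1 = 3.080
Smallest n/ν is R → limiting reagent.
theoretical n(A) = (1/1) × 3.080 = 3.080 mol → 997.3 g
% yield = 597 / 997.3 × 100 = 59.86 %

59.9 %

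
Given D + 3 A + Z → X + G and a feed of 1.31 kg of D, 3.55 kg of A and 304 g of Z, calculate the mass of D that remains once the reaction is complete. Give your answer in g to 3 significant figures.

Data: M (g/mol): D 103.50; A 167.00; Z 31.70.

577 g

n(D) = 1.310×1000 / 103.50 = 12.66 mol
n(A) = 3.550×1000 / 167.00 = 21.26 mol
n(Z) = 304.0 / 31.70 = 9.590 mol
n/ν for D = 12.66/1 = 12.66
n/ν for A = 21.26/3 = 7.087
n/ν for Z = 9.590/1 = 9.590
Smallest n/ν is A → limiting reagent.
D consumed = (1/3) × 21.26 = 7.087 mol
D remaining = 12.66 − 7.087 = 5.573 mol
mass = 5.573 × 103.50 = 576.8 g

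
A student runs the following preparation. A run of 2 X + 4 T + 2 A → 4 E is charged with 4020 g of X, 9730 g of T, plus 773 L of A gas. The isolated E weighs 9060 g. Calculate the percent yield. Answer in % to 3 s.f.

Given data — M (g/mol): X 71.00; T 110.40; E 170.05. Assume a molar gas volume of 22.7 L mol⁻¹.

78.2 %

n(X) = 4020 / 71.00 = 56.62 mol
n(T) = 9730 / 110.40 = 88.13 mol
n(A) = 773.0 / 22.7 = 34.05 mol
n/ν → X: 28.31, T: 22.03, A: 17.03; A is limiting.
theoretical n(E) = (4/2) × 34.05 = 68.10 mol → 11580 g
% yield = 9060 / 11580 × 100 = 78.24 %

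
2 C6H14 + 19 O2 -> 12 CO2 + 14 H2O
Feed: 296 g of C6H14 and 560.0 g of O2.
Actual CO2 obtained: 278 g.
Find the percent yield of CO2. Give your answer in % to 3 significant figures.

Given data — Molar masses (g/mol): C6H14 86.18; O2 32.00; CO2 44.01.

57.2 %

n(C6H14) = 296.0 / 86.18 = 3.435 mol
n(O2) = 560.0 / 32.00 = 17.50 mol
n/ν → C6H14: 1.718, O2: 0.9211; O2 is limiting.
theoretical n(CO2) = (12/19) × 17.50 = 11.05 mol → 486.3 g
% yield = 278 / 486.3 × 100 = 57.17 %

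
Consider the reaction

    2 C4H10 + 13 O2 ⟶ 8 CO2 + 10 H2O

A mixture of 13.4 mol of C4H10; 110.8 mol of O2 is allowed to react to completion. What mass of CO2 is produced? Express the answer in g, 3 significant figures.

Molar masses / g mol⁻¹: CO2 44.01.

2360 g

n(C4H10) = 13.40 mol
n(O2) = 110.8 mol
n/ν → C4H10: 6.700, O2: 8.523; C4H10 is limiting.
n(CO2) = (8/2) × 13.40 = 53.60 mol
mass = 53.60 × 44.01 = 2359 g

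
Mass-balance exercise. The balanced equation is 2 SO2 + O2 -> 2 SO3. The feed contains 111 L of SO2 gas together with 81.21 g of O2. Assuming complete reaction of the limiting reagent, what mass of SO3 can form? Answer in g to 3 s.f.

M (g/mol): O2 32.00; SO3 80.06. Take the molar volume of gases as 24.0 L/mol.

n(SO2) = 111.0 / 24.0 = 4.625 mol
n(O2) = 81.21 / 32.00 = 2.538 mol
n/ν → SO2: 2.313, O2: 2.538; SO2 is limiting.
n(SO3) = (2/2) × 4.625 = 4.625 mol
mass = 4.625 × 80.06 = 370.3 g

370 g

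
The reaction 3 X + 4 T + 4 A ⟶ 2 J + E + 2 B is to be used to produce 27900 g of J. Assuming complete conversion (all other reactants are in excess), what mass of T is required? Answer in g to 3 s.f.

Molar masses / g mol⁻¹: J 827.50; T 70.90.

n(J) = 27900 / 827.50 = 33.72 mol
n(T) = (4/2) × 33.72 = 67.44 mol
mass = 67.44 × 70.90 = 4781 g

4780 g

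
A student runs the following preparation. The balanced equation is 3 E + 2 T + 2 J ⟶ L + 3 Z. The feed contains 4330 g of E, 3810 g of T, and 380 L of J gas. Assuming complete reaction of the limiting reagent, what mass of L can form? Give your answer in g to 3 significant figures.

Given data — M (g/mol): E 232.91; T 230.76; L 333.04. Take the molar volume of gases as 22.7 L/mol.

2060 g

n(E) = 4330 / 232.91 = 18.59 mol
n(T) = 3810 / 230.76 = 16.51 mol
n(J) = 380.0 / 22.7 = 16.74 mol
n/ν for E = 18.59/3 = 6.197
n/ν for T = 16.51/2 = 8.255
n/ν for J = 16.74/2 = 8.370
Smallest n/ν is E → limiting reagent.
n(L) = (1/3) × 18.59 = 6.197 mol
mass = 6.197 × 333.04 = 2064 g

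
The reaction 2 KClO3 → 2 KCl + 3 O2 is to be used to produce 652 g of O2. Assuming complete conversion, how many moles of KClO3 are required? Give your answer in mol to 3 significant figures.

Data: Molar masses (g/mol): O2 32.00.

13.6 mol

n(O2) = 652 / 32.00 = 20.38 mol
n(KClO3) = (2/3) × 20.38 = 13.59 mol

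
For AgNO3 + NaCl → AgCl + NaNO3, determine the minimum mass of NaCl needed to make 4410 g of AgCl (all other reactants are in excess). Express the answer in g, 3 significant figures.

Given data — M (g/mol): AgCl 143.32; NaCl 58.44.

1800 g

n(AgCl) = 4410 / 143.32 = 30.77 mol
n(NaCl) = (1/1) × 30.77 = 30.77 mol
mass = 30.77 × 58.44 = 1798 g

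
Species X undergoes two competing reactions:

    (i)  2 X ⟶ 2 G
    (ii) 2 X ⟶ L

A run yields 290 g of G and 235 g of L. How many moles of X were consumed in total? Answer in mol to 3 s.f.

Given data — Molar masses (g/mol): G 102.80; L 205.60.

5.11 mol

n(G) = 290 / 102.80 = 2.821 mol
n(L) = 235 / 205.60 = 1.143 mol
n(X) via (i) = (2/2)×2.821 = 2.821 mol
n(X) via (ii) = (2/1)×1.143 = 2.286 mol
total n(X) = 2.821 + 2.286 = 5.107 mol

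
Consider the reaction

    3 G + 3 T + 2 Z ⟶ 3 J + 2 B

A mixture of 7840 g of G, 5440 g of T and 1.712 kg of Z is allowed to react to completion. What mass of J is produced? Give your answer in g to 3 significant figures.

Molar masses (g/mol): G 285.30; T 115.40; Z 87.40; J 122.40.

3360 g

n(G) = 7840 / 285.30 = 27.48 mol
n(T) = 5440 / 115.40 = 47.14 mol
n(Z) = 1.712×1000 / 87.40 = 19.59 mol
n/ν for G = 27.48/3 = 9.160
n/ν for T = 47.14/3 = 15.71
n/ν for Z = 19.59/2 = 9.795
Smallest n/ν is G → limiting reagent.
n(J) = (3/3) × 27.48 = 27.48 mol
mass = 27.48 × 122.40 = 3364 g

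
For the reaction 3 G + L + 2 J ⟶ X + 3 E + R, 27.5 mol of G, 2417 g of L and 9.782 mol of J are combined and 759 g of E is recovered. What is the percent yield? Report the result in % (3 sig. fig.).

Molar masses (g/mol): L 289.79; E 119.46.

n(G) = 27.50 mol
n(L) = 2417 / 289.79 = 8.341 mol
n(J) = 9.782 mol
n/ν for G = 27.50/3 = 9.167
n/ν for L = 8.341/1 = 8.341
n/ν for J = 9.782/2 = 4.891
Smallest n/ν is J → limiting reagent.
theoretical n(E) = (3/2) × 9.782 = 14.67 mol → 1752 g
% yield = 759 / 1752 × 100 = 43.32 %

43.3 %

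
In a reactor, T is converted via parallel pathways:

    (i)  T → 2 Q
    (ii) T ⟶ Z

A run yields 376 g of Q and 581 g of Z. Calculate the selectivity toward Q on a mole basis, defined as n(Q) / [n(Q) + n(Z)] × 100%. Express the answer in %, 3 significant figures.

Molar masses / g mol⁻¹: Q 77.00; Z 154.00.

56.4 %

n(Q) = 376 / 77.00 = 4.883 mol
n(Z) = 581 / 154.00 = 3.773 mol
selectivity = 4.883/(4.883+3.773) × 100 = 56.41 %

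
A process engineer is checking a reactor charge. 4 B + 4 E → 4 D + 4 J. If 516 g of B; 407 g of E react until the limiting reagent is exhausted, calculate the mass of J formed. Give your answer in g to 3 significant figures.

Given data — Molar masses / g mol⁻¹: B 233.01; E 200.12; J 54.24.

n(B) = 516.0 / 233.01 = 2.214 mol
n(E) = 407.0 / 200.12 = 2.034 mol
n/ν → B: 0.5535, E: 0.5085; E is limiting.
n(J) = (4/4) × 2.034 = 2.034 mol
mass = 2.034 × 54.24 = 110.3 g

110 g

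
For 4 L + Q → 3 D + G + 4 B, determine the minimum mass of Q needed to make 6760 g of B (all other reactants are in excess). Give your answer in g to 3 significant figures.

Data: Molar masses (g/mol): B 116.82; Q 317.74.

n(B) = 6760 / 116.82 = 57.87 mol
n(Q) = (1/4) × 57.87 = 14.47 mol
mass = 14.47 × 317.74 = 4598 g

4600 g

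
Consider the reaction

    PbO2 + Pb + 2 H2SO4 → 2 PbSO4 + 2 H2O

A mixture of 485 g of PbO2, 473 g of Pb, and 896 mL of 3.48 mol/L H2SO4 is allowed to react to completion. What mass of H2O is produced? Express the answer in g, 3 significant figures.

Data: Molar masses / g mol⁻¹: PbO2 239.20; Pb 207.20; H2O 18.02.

n(PbO2) = 485.0 / 239.20 = 2.028 mol
n(Pb) = 473.0 / 207.20 = 2.283 mol
n(H2SO4) = 3.48 × 896.0/1000 = 3.118 mol
n/ν → PbO2: 2.028, Pb: 2.283, H2SO4: 1.559; H2SO4 is limiting.
n(H2O) = (2/2) × 3.118 = 3.118 mol
mass = 3.118 × 18.02 = 56.19 g

56.2 g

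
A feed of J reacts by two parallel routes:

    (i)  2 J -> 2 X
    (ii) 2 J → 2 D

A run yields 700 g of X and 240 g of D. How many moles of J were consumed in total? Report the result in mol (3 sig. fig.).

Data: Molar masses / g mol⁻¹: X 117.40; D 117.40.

8.01 mol

n(X) = 700 / 117.40 = 5.963 mol
n(D) = 240 / 117.40 = 2.044 mol
n(J) via (i) = (2/2)×5.963 = 5.963 mol
n(J) via (ii) = (2/2)×2.044 = 2.044 mol
total n(J) = 5.963 + 2.044 = 8.007 mol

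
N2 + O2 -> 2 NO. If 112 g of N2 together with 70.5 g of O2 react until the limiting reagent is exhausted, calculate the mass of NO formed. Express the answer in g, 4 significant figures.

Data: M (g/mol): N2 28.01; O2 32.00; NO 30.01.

n(N2) = 112.0 / 28.01 = 3.999 mol
n(O2) = 70.50 / 32.00 = 2.203 mol
n/ν for N2 = 3.999/1 = 3.999
n/ν for O2 = 2.203/1 = 2.203
Smallest n/ν is O2 → limiting reagent.
n(NO) = (2/1) × 2.203 = 4.406 mol
mass = 4.406 × 30.01 = 132.2 g

132.2 g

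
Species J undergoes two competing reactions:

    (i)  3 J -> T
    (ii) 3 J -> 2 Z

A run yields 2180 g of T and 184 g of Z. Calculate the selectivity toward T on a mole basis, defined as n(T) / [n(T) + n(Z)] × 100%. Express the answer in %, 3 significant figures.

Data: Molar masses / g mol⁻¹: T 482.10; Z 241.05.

85.6 %

n(T) = 2180 / 482.10 = 4.522 mol
n(Z) = 184 / 241.05 = 0.7633 mol
selectivity = 4.522/(4.522+0.7633) × 100 = 85.56 %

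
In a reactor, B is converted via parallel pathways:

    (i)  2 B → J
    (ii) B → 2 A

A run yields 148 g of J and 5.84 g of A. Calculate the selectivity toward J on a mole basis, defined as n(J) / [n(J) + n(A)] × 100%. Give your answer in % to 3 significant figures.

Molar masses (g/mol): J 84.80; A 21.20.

86.4 %

n(J) = 148 / 84.80 = 1.745 mol
n(A) = 5.84 / 21.20 = 0.2755 mol
selectivity = 1.745/(1.745+0.2755) × 100 = 86.36 %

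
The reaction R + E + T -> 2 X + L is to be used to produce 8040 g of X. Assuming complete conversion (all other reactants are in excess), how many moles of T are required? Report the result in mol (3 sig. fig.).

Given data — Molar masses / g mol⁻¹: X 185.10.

21.7 mol

n(X) = 8040 / 185.10 = 43.44 mol
n(T) = (1/2) × 43.44 = 21.72 mol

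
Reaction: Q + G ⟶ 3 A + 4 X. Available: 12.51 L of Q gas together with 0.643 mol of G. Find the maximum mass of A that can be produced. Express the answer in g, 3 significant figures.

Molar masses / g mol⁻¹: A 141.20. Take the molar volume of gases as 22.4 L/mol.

237 g

n(Q) = 12.51 / 22.4 = 0.5585 mol
n(G) = 0.6430 mol
n/ν for Q = 0.5585/1 = 0.5585
n/ν for G = 0.6430/1 = 0.6430
Smallest n/ν is Q → limiting reagent.
n(A) = (3/1) × 0.5585 = 1.676 mol
mass = 1.676 × 141.20 = 236.7 g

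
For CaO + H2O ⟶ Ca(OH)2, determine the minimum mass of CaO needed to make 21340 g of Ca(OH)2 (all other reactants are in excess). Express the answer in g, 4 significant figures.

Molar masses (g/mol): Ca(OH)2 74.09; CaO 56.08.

16150 g

n(Ca(OH)2) = 21340 / 74.09 = 288.0 mol
n(CaO) = (1/1) × 288.0 = 288.0 mol
mass = 288.0 × 56.08 = 16150 g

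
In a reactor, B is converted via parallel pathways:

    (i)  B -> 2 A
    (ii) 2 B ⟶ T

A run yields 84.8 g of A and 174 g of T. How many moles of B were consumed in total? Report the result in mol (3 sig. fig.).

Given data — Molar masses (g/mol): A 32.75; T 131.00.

n(A) = 84.8 / 32.75 = 2.589 mol
n(T) = 174 / 131.00 = 1.328 mol
n(B) via (i) = (1/2)×2.589 = 1.295 mol
n(B) via (ii) = (2/1)×1.328 = 2.656 mol
total n(B) = 1.295 + 2.656 = 3.951 mol

3.95 mol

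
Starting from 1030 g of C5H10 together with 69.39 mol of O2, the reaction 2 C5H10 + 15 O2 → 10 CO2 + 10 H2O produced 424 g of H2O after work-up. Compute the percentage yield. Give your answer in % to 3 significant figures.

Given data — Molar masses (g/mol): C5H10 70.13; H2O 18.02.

50.9 %

n(C5H10) = 1030 / 70.13 = 14.69 mol
n(O2) = 69.39 mol
n/ν for C5H10 = 14.69/2 = 7.345
n/ν for O2 = 69.39/15 = 4.626
Smallest n/ν is O2 → limiting reagent.
theoretical n(H2O) = (10/15) × 69.39 = 46.26 mol → 833.6 g
% yield = 424 / 833.6 × 100 = 50.86 %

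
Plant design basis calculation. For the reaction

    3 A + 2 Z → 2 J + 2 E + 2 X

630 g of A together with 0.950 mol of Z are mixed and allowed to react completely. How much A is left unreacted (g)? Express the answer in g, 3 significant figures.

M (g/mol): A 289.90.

217 g

n(A) = 630.0 / 289.90 = 2.173 mol
n(Z) = 0.9500 mol
n/ν → A: 0.7243, Z: 0.4750; Z is limiting.
A consumed = (3/2) × 0.9500 = 1.425 mol
A remaining = 2.173 − 1.425 = 0.7480 mol
mass = 0.7480 × 289.90 = 216.8 g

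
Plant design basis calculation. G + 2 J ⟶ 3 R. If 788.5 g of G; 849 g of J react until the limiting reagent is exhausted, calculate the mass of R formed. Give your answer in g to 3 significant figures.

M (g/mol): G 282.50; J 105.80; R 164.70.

n(G) = 788.5 / 282.50 = 2.791 mol
n(J) = 849.0 / 105.80 = 8.025 mol
n/ν → G: 2.791, J: 4.013; G is limiting.
n(R) = (3/1) × 2.791 = 8.373 mol
mass = 8.373 × 164.70 = 1379 g

1380 g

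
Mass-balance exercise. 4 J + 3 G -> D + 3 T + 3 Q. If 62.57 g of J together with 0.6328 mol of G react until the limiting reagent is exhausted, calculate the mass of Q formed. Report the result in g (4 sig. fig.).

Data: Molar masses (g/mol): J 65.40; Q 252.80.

n(J) = 62.57 / 65.40 = 0.9567 mol
n(G) = 0.6328 mol
n/ν for J = 0.9567/4 = 0.2392
n/ν for G = 0.6328/3 = 0.2109
Smallest n/ν is G → limiting reagent.
n(Q) = (3/3) × 0.6328 = 0.6328 mol
mass = 0.6328 × 252.80 = 160.0 g

160.0 g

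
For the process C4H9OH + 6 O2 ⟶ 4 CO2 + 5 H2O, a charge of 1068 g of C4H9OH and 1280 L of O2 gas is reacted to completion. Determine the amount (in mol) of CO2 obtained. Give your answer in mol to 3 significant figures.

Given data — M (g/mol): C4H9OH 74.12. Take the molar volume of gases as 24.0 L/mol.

n(C4H9OH) = 1068 / 74.12 = 14.41 mol
n(O2) = 1280 / 24.0 = 53.33 mol
n/ν for C4H9OH = 14.41/1 = 14.41
n/ν for O2 = 53.33/6 = 8.888
Smallest n/ν is O2 → limiting reagent.
n(CO2) = (4/6) × 53.33 = 35.55 mol

35.6 mol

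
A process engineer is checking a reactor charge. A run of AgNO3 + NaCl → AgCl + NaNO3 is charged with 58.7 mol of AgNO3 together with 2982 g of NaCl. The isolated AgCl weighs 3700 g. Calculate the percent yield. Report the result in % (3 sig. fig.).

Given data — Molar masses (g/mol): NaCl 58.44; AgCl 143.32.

50.6 %

n(AgNO3) = 58.70 mol
n(NaCl) = 2982 / 58.44 = 51.03 mol
n/ν for AgNO3 = 58.70/1 = 58.70
n/ν for NaCl = 51.03/1 = 51.03
Smallest n/ν is NaCl → limiting reagent.
theoretical n(AgCl) = (1/1) × 51.03 = 51.03 mol → 7314 g
% yield = 3700 / 7314 × 100 = 50.59 %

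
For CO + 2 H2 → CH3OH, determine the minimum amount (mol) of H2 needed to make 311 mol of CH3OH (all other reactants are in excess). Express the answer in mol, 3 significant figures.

622 mol

n(CH3OH) = 311.0 mol
n(H2) = (2/1) × 311.0 = 622.0 mol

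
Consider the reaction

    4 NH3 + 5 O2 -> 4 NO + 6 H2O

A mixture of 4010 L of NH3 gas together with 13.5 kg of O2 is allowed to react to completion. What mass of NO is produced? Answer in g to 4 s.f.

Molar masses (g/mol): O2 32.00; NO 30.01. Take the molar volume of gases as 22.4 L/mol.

5372 g

n(NH3) = 4010 / 22.4 = 179.0 mol
n(O2) = 13.50×1000 / 32.00 = 421.9 mol
n/ν → NH3: 44.75, O2: 84.38; NH3 is limiting.
n(NO) = (4/4) × 179.0 = 179.0 mol
mass = 179.0 × 30.01 = 5372 g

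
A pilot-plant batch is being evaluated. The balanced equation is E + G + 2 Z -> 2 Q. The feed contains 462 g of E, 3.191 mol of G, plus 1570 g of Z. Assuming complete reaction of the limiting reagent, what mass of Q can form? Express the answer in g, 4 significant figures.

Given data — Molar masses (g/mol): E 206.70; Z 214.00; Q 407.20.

n(E) = 462.0 / 206.70 = 2.235 mol
n(G) = 3.191 mol
n(Z) = 1570 / 214.00 = 7.336 mol
n/ν → E: 2.235, G: 3.191, Z: 3.668; E is limiting.
n(Q) = (2/1) × 2.235 = 4.470 mol
mass = 4.470 × 407.20 = 1820 g

1820 g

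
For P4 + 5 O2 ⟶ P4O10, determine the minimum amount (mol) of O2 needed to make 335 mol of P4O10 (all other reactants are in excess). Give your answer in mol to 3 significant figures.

n(P4O10) = 335.0 mol
n(O2) = (5/1) × 335.0 = 1675 mol

1680 mol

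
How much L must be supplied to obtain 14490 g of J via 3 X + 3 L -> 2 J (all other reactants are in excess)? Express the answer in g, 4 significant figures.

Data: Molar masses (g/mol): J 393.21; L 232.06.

12830 g

n(J) = 14490 / 393.21 = 36.85 mol
n(L) = (3/2) × 36.85 = 55.28 mol
mass = 55.28 × 232.06 = 12830 g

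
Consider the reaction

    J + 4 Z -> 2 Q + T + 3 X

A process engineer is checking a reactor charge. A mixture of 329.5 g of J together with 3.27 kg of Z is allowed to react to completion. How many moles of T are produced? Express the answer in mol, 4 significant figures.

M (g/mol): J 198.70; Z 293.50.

1.658 mol

n(J) = 329.5 / 198.70 = 1.658 mol
n(Z) = 3.270×1000 / 293.50 = 11.14 mol
n/ν for J = 1.658/1 = 1.658
n/ν for Z = 11.14/4 = 2.785
Smallest n/ν is J → limiting reagent.
n(T) = (1/1) × 1.658 = 1.658 mol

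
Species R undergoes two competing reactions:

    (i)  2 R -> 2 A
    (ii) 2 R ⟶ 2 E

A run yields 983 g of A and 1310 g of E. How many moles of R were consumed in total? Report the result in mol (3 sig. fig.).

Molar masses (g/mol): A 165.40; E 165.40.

n(A) = 983 / 165.40 = 5.943 mol
n(E) = 1310 / 165.40 = 7.920 mol
n(R) via (i) = (2/2)×5.943 = 5.943 mol
n(R) via (ii) = (2/2)×7.920 = 7.920 mol
total n(R) = 5.943 + 7.920 = 13.86 mol

13.9 mol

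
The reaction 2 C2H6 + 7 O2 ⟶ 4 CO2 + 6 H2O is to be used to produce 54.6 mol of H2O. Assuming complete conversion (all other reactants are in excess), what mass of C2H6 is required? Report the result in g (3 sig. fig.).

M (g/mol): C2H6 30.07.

547 g

n(H2O) = 54.60 mol
n(C2H6) = (2/6) × 54.60 = 18.20 mol
mass = 18.20 × 30.07 = 547.3 g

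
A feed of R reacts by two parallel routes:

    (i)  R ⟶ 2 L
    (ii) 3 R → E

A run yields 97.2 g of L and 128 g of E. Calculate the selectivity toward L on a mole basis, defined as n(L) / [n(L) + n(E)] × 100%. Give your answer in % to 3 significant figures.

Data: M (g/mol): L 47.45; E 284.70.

n(L) = 97.2 / 47.45 = 2.048 mol
n(E) = 128 / 284.70 = 0.4496 mol
selectivity = 2.048/(2.048+0.4496) × 100 = 82.00 %

82.0 %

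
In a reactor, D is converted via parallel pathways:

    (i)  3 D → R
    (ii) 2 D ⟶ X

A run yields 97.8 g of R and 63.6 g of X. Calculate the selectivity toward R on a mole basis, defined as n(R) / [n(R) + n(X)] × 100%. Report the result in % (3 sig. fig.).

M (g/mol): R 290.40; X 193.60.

n(R) = 97.8 / 290.40 = 0.3368 mol
n(X) = 63.6 / 193.60 = 0.3285 mol
selectivity = 0.3368/(0.3368+0.3285) × 100 = 50.62 %

50.6 %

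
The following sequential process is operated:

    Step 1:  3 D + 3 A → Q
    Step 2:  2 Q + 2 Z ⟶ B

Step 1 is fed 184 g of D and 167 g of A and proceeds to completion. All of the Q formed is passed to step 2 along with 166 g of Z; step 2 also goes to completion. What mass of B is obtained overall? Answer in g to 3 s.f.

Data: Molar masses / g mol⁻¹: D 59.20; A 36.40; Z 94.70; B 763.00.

395 g

Step 1:
n(D) = 184.0 / 59.20 = 3.108 mol
n(A) = 167.0 / 36.40 = 4.588 mol
n/ν for D = 3.108/3 = 1.036
n/ν for A = 4.588/3 = 1.529
Smallest n/ν is D → limiting reagent.
n(Q) produced = (1/3) × 3.108 = 1.036 mol
Step 2:
n(Q) available = 1.036 mol
n(Z) = 166.0 / 94.70 = 1.753 mol
n/ν for Q = 1.036/2 = 0.5180
n/ν for Z = 1.753/2 = 0.8765
Smallest n/ν is Q → limiting reagent.
n(B) = (1/2) × 1.036 = 0.5180 mol
mass = 0.5180 × 763.00 = 395.2 g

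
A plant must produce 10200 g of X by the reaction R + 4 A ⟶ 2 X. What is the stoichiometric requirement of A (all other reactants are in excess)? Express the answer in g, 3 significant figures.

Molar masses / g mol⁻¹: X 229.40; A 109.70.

9760 g

n(X) = 10200 / 229.40 = 44.46 mol
n(A) = (4/2) × 44.46 = 88.92 mol
mass = 88.92 × 109.70 = 9755 g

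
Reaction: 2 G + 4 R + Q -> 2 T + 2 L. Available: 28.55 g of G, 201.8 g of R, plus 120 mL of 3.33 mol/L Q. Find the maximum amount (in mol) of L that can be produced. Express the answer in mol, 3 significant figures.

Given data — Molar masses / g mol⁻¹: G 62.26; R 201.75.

0.459 mol

n(G) = 28.55 / 62.26 = 0.4586 mol
n(R) = 201.8 / 201.75 = 1.000 mol
n(Q) = 3.33 × 120.0/1000 = 0.3996 mol
n/ν → G: 0.2293, R: 0.2500, Q: 0.3996; G is limiting.
n(L) = (2/2) × 0.4586 = 0.4586 mol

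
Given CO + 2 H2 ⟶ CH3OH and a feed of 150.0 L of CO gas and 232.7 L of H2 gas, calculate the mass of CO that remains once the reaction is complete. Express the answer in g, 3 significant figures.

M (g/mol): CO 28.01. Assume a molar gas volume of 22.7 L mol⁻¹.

41.5 g

n(CO) = 150.0 / 22.7 = 6.608 mol
n(H2) = 232.7 / 22.7 = 10.25 mol
n/ν for CO = 6.608/1 = 6.608
n/ν for H2 = 10.25/2 = 5.125
Smallest n/ν is H2 → limiting reagent.
CO consumed = (1/2) × 10.25 = 5.125 mol
CO remaining = 6.608 − 5.125 = 1.483 mol
mass = 1.483 × 28.01 = 41.54 g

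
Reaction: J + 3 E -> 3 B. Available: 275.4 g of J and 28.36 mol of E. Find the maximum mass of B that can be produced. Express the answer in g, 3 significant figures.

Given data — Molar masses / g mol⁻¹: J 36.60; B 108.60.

2450 g

n(J) = 275.4 / 36.60 = 7.525 mol
n(E) = 28.36 mol
n/ν → J: 7.525, E: 9.453; J is limiting.
n(B) = (3/1) × 7.525 = 22.58 mol
mass = 22.58 × 108.60 = 2452 g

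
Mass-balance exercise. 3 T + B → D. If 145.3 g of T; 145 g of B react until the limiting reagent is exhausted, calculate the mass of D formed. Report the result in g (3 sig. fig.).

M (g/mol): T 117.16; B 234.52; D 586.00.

242 g

n(T) = 145.3 / 117.16 = 1.240 mol
n(B) = 145.0 / 234.52 = 0.6183 mol
n/ν for T = 1.240/3 = 0.4133
n/ν for B = 0.6183/1 = 0.6183
Smallest n/ν is T → limiting reagent.
n(D) = (1/3) × 1.240 = 0.4133 mol
mass = 0.4133 × 586.00 = 242.2 g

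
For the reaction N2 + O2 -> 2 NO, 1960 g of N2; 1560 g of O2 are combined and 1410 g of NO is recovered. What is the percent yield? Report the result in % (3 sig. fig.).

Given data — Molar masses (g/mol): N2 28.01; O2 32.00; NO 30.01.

48.2 %

n(N2) = 1960 / 28.01 = 69.98 mol
n(O2) = 1560 / 32.00 = 48.75 mol
n/ν for N2 = 69.98/1 = 69.98
n/ν for O2 = 48.75/1 = 48.75
Smallest n/ν is O2 → limiting reagent.
theoretical n(NO) = (2/1) × 48.75 = 97.50 mol → 2926 g
% yield = 1410 / 2926 × 100 = 48.19 %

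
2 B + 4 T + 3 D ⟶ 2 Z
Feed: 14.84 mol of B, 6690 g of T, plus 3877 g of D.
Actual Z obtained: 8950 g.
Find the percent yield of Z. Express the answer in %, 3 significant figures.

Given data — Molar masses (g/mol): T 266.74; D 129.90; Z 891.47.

80.1 %

n(B) = 14.84 mol
n(T) = 6690 / 266.74 = 25.08 mol
n(D) = 3877 / 129.90 = 29.85 mol
n/ν → B: 7.420, T: 6.270, D: 9.950; T is limiting.
theoretical n(Z) = (2/4) × 25.08 = 12.54 mol → 11180 g
% yield = 8950 / 11180 × 100 = 80.05 %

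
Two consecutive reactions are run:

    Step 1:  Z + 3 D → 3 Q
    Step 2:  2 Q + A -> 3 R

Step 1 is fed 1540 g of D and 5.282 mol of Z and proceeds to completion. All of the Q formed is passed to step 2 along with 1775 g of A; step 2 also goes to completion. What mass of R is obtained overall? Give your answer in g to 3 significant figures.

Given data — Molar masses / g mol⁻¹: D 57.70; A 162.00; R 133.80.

Step 1:
n(D) = 1540 / 57.70 = 26.69 mol
n(Z) = 5.282 mol
n/ν for D = 26.69/3 = 8.897
n/ν for Z = 5.282/1 = 5.282
Smallest n/ν is Z → limiting reagent.
n(Q) produced = (3/1) × 5.282 = 15.85 mol
Step 2:
n(Q) available = 15.85 mol
n(A) = 1775 / 162.00 = 10.96 mol
n/ν for Q = 15.85/2 = 7.925
n/ν for A = 10.96/1 = 10.96
Smallest n/ν is Q → limiting reagent.
n(R) = (3/2) × 15.85 = 23.78 mol
mass = 23.78 × 133.80 = 3182 g

3180 g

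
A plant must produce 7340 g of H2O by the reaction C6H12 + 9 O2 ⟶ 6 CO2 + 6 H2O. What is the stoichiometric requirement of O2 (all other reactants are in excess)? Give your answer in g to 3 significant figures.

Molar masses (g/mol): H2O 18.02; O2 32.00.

19600 g

n(H2O) = 7340 / 18.02 = 407.3 mol
n(O2) = (9/6) × 407.3 = 611.0 mol
mass = 611.0 × 32.00 = 19550 g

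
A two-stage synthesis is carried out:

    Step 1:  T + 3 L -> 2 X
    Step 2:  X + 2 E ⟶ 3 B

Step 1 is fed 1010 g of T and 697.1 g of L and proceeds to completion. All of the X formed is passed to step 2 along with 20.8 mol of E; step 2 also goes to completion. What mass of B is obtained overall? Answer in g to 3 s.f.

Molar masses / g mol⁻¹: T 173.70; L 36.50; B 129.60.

Step 1:
n(T) = 1010 / 173.70 = 5.815 mol
n(L) = 697.1 / 36.50 = 19.10 mol
n/ν for T = 5.815/1 = 5.815
n/ν for L = 19.10/3 = 6.367
Smallest n/ν is T → limiting reagent.
n(X) produced = (2/1) × 5.815 = 11.63 mol
Step 2:
n(X) available = 11.63 mol
n(E) = 20.80 mol
n/ν for X = 11.63/1 = 11.63
n/ν for E = 20.80/2 = 10.40
Smallest n/ν is E → limiting reagent.
n(B) = (3/2) × 20.80 = 31.20 mol
mass = 31.20 × 129.60 = 4044 g

4040 g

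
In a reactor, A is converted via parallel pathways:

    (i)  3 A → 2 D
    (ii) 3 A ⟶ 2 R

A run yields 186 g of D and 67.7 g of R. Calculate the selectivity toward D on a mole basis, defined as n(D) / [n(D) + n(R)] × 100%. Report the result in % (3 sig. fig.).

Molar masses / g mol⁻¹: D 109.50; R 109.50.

73.3 %

n(D) = 186 / 109.50 = 1.699 mol
n(R) = 67.7 / 109.50 = 0.6183 mol
selectivity = 1.699/(1.699+0.6183) × 100 = 73.32 %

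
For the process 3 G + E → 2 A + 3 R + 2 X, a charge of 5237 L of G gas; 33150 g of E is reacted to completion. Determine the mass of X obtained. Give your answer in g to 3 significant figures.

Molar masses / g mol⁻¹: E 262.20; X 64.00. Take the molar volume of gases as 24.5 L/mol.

9120 g

n(G) = 5237 / 24.5 = 213.8 mol
n(E) = 33150 / 262.20 = 126.4 mol
n/ν for G = 213.8/3 = 71.27
n/ν for E = 126.4/1 = 126.4
Smallest n/ν is G → limiting reagent.
n(X) = (2/3) × 213.8 = 142.5 mol
mass = 142.5 × 64.00 = 9120 g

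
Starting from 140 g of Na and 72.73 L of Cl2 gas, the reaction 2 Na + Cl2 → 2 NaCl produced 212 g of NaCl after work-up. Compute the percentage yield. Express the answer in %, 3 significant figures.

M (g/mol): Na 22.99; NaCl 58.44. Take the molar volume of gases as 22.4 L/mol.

59.6 %

n(Na) = 140.0 / 22.99 = 6.090 mol
n(Cl2) = 72.73 / 22.4 = 3.247 mol
n/ν for Na = 6.090/2 = 3.045
n/ν for Cl2 = 3.247/1 = 3.247
Smallest n/ν is Na → limiting reagent.
theoretical n(NaCl) = (2/2) × 6.090 = 6.090 mol → 355.9 g
% yield = 212 / 355.9 × 100 = 59.57 %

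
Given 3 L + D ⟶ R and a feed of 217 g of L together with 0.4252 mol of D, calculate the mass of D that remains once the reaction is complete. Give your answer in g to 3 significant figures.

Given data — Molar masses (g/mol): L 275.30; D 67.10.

10.9 g

n(L) = 217.0 / 275.30 = 0.7882 mol
n(D) = 0.4252 mol
n/ν → L: 0.2627, D: 0.4252; L is limiting.
D consumed = (1/3) × 0.7882 = 0.2627 mol
D remaining = 0.4252 − 0.2627 = 0.1625 mol
mass = 0.1625 × 67.10 = 10.90 g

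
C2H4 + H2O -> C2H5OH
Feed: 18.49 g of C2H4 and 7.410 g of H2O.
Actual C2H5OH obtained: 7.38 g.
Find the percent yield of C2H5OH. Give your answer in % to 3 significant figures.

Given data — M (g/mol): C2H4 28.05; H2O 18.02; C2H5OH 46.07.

n(C2H4) = 18.49 / 28.05 = 0.6592 mol
n(H2O) = 7.410 / 18.02 = 0.4112 mol
n/ν → C2H4: 0.6592, H2O: 0.4112; H2O is limiting.
theoretical n(C2H5OH) = (1/1) × 0.4112 = 0.4112 mol → 18.94 g
% yield = 7.38 / 18.94 × 100 = 38.97 %

39.0 %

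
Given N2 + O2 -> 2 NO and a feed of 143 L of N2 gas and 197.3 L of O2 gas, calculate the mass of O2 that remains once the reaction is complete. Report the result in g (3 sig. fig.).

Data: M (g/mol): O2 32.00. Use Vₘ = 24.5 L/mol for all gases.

n(N2) = 143.0 / 24.5 = 5.837 mol
n(O2) = 197.3 / 24.5 = 8.053 mol
n/ν for N2 = 5.837/1 = 5.837
n/ν for O2 = 8.053/1 = 8.053
Smallest n/ν is N2 → limiting reagent.
O2 consumed = (1/1) × 5.837 = 5.837 mol
O2 remaining = 8.053 − 5.837 = 2.216 mol
mass = 2.216 × 32.00 = 70.91 g

70.9 g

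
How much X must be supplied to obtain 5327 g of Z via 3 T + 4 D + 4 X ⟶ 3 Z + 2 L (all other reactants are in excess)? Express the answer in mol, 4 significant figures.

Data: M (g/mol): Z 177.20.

40.08 mol

n(Z) = 5327 / 177.20 = 30.06 mol
n(X) = (4/3) × 30.06 = 40.08 mol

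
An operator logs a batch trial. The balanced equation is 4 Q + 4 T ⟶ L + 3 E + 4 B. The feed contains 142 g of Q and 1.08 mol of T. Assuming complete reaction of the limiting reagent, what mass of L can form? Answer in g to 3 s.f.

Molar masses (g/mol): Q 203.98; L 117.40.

n(Q) = 142.0 / 203.98 = 0.6961 mol
n(T) = 1.080 mol
n/ν → Q: 0.1740, T: 0.2700; Q is limiting.
n(L) = (1/4) × 0.6961 = 0.1740 mol
mass = 0.1740 × 117.40 = 20.43 g

20.4 g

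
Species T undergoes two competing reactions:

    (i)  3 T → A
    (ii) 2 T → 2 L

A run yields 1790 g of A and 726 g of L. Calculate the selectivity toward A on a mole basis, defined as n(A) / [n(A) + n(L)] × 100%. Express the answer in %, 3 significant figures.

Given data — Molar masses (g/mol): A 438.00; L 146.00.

n(A) = 1790 / 438.00 = 4.087 mol
n(L) = 726 / 146.00 = 4.973 mol
selectivity = 4.087/(4.087+4.973) × 100 = 45.11 %

45.1 %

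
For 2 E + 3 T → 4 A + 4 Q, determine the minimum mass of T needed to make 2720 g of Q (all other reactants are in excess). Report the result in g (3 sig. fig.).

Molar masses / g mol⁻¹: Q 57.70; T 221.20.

n(Q) = 2720 / 57.70 = 47.14 mol
n(T) = (3/4) × 47.14 = 35.36 mol
mass = 35.36 × 221.20 = 7822 g

7820 g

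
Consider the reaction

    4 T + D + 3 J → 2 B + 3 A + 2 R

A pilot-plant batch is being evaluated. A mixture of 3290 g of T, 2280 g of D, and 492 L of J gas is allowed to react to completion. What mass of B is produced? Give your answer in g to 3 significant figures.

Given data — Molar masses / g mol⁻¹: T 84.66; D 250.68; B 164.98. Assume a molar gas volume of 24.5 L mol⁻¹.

n(T) = 3290 / 84.66 = 38.86 mol
n(D) = 2280 / 250.68 = 9.095 mol
n(J) = 492.0 / 24.5 = 20.08 mol
n/ν for T = 38.86/4 = 9.715
n/ν for D = 9.095/1 = 9.095
n/ν for J = 20.08/3 = 6.693
Smallest n/ν is J → limiting reagent.
n(B) = (2/3) × 20.08 = 13.39 mol
mass = 13.39 × 164.98 = 2209 g

2210 g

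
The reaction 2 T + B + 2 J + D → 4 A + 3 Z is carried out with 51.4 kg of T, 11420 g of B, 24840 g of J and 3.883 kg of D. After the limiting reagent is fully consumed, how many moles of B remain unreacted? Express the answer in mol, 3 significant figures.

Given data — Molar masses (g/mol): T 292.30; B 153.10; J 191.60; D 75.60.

23.2 mol

n(T) = 51.40×1000 / 292.30 = 175.8 mol
n(B) = 11420 / 153.10 = 74.59 mol
n(J) = 24840 / 191.60 = 129.6 mol
n(D) = 3.883×1000 / 75.60 = 51.36 mol
n/ν → T: 87.90, B: 74.59, J: 64.80, D: 51.36; D is limiting.
B consumed = (1/1) × 51.36 = 51.36 mol
B remaining = 74.59 − 51.36 = 23.23 mol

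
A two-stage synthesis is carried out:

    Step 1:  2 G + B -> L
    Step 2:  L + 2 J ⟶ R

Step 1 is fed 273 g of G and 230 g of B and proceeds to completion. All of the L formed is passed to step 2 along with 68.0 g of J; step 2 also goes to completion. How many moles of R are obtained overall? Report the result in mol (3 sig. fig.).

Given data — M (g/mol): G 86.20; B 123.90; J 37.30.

Step 1:
n(G) = 273.0 / 86.20 = 3.167 mol
n(B) = 230.0 / 123.90 = 1.856 mol
n/ν for G = 3.167/2 = 1.584
n/ν for B = 1.856/1 = 1.856
Smallest n/ν is G → limiting reagent.
n(L) produced = (1/2) × 3.167 = 1.584 mol
Step 2:
n(L) available = 1.584 mol
n(J) = 68.00 / 37.30 = 1.823 mol
n/ν for L = 1.584/1 = 1.584
n/ν for J = 1.823/2 = 0.9115
Smallest n/ν is J → limiting reagent.
n(R) = (1/2) × 1.823 = 0.9115 mol

0.912 mol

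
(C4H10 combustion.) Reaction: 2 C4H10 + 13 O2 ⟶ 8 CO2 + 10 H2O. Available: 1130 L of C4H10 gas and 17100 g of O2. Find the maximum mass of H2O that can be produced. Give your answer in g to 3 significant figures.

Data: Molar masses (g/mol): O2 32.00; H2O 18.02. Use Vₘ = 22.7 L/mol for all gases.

n(C4H10) = 1130 / 22.7 = 49.78 mol
n(O2) = 17100 / 32.00 = 534.4 mol
n/ν → C4H10: 24.89, O2: 41.11; C4H10 is limiting.
n(H2O) = (10/2) × 49.78 = 248.9 mol
mass = 248.9 × 18.02 = 4485 g

4490 g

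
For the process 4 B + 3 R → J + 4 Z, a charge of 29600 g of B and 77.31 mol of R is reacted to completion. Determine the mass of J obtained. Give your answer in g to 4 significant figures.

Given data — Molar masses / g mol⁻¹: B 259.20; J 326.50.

n(B) = 29600 / 259.20 = 114.2 mol
n(R) = 77.31 mol
n/ν → B: 28.55, R: 25.77; R is limiting.
n(J) = (1/3) × 77.31 = 25.77 mol
mass = 25.77 × 326.50 = 8414 g

8414 g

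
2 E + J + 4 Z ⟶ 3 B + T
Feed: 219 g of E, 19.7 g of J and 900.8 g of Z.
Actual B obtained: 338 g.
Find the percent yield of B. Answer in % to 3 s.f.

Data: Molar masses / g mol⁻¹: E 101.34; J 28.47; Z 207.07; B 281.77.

n(E) = 219.0 / 101.34 = 2.161 mol
n(J) = 19.70 / 28.47 = 0.6920 mol
n(Z) = 900.8 / 207.07 = 4.350 mol
n/ν → E: 1.081, J: 0.6920, Z: 1.088; J is limiting.
theoretical n(B) = (3/1) × 0.6920 = 2.076 mol → 585.0 g
% yield = 338 / 585.0 × 100 = 57.78 %

57.8 %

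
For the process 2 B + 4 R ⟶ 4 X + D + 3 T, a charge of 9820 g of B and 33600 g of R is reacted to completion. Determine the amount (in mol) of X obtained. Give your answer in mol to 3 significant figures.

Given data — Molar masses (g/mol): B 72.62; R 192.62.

174 mol

n(B) = 9820 / 72.62 = 135.2 mol
n(R) = 33600 / 192.62 = 174.4 mol
n/ν for B = 135.2/2 = 67.60
n/ν for R = 174.4/4 = 43.60
Smallest n/ν is R → limiting reagent.
n(X) = (4/4) × 174.4 = 174.4 mol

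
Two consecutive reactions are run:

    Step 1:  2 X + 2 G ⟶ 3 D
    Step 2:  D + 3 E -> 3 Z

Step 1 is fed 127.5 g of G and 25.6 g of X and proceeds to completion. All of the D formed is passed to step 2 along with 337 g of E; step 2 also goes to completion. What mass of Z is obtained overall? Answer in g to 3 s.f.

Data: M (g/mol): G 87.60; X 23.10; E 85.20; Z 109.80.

Step 1:
n(G) = 127.5 / 87.60 = 1.455 mol
n(X) = 25.60 / 23.10 = 1.108 mol
n/ν → G: 0.7275, X: 0.5540; X is limiting.
n(D) produced = (3/2) × 1.108 = 1.662 mol
Step 2:
n(D) available = 1.662 mol
n(E) = 337.0 / 85.20 = 3.955 mol
n/ν → D: 1.662, E: 1.318; E is limiting.
n(Z) = (3/3) × 3.955 = 3.955 mol
mass = 3.955 × 109.80 = 434.3 g

434 g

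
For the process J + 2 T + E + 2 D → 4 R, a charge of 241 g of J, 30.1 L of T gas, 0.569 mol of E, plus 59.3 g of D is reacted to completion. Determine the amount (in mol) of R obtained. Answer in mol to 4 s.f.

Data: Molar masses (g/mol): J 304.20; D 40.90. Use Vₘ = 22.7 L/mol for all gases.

n(J) = 241.0 / 304.20 = 0.7922 mol
n(T) = 30.10 / 22.7 = 1.326 mol
n(E) = 0.5690 mol
n(D) = 59.30 / 40.90 = 1.450 mol
n/ν for J = 0.7922/1 = 0.7922
n/ν for T = 1.326/2 = 0.6630
n/ν for E = 0.5690/1 = 0.5690
n/ν for D = 1.450/2 = 0.7250
Smallest n/ν is E → limiting reagent.
n(R) = (4/1) × 0.5690 = 2.276 mol

2.276 mol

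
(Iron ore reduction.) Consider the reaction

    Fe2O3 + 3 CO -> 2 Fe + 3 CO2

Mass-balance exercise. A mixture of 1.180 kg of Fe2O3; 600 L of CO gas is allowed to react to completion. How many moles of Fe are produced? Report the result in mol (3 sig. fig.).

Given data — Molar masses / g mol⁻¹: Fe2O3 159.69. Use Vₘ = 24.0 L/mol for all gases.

14.8 mol

n(Fe2O3) = 1.180×1000 / 159.69 = 7.389 mol
n(CO) = 600.0 / 24.0 = 25.00 mol
n/ν for Fe2O3 = 7.389/1 = 7.389
n/ν for CO = 25.00/3 = 8.333
Smallest n/ν is Fe2O3 → limiting reagent.
n(Fe) = (2/1) × 7.389 = 14.78 mol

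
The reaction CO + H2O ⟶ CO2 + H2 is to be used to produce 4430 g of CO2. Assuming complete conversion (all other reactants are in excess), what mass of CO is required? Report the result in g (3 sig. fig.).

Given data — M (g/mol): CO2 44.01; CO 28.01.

n(CO2) = 4430 / 44.01 = 100.7 mol
n(CO) = (1/1) × 100.7 = 100.7 mol
mass = 100.7 × 28.01 = 2821 g

2820 g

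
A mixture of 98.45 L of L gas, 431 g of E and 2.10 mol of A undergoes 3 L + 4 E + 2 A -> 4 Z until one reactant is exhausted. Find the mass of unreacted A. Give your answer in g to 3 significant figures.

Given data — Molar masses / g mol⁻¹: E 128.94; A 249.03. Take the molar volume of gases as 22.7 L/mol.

107 g

n(L) = 98.45 / 22.7 = 4.337 mol
n(E) = 431.0 / 128.94 = 3.343 mol
n(A) = 2.100 mol
n/ν → L: 1.446, E: 0.8358, A: 1.050; E is limiting.
A consumed = (2/4) × 3.343 = 1.672 mol
A remaining = 2.100 − 1.672 = 0.4280 mol
mass = 0.4280 × 249.03 = 106.6 g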